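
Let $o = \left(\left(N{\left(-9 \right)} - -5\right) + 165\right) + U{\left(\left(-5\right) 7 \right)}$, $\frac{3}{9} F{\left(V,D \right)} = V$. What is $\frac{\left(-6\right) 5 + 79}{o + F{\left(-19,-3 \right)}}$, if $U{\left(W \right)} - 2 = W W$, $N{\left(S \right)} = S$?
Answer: $\frac{49}{1331} \approx 0.036814$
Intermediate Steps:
$F{\left(V,D \right)} = 3 V$
$U{\left(W \right)} = 2 + W^{2}$ ($U{\left(W \right)} = 2 + W W = 2 + W^{2}$)
$o = 1388$ ($o = \left(\left(-9 - -5\right) + 165\right) + \left(2 + \left(\left(-5\right) 7\right)^{2}\right) = \left(\left(-9 + 5\right) + 165\right) + \left(2 + \left(-35\right)^{2}\right) = \left(-4 + 165\right) + \left(2 + 1225\right) = 161 + 1227 = 1388$)
$\frac{\left(-6\right) 5 + 79}{o + F{\left(-19,-3 \right)}} = \frac{\left(-6\right) 5 + 79}{1388 + 3 \left(-19\right)} = \frac{-30 + 79}{1388 - 57} = \frac{49}{1331}$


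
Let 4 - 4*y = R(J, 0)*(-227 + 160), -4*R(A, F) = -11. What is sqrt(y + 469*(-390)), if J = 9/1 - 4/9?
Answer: I*sqrt(2925807)/4 ≈ 427.63*I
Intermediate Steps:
J = 77/9 (J = 9*1 - 4*1/9 = 9 - 4/9 = 77/9 ≈ 8.5556)
R(A, F) = 11/4 (R(A, F) = -1/4*(-11) = 11/4)
y = 753/16 (y = 1 - 11*(-227 + 160)/16 = 1 - 11*(-67)/16 = 1 - 1/4*(-737/4) = 1 + 737/16 = 753/16 ≈ 47.063)
sqrt(y + 469*(-390)) = sqrt(753/16 + 469*(-390)) = sqrt(753/16 - 182910) = sqrt(-2925807/16) = I*sqrt(2925807)/4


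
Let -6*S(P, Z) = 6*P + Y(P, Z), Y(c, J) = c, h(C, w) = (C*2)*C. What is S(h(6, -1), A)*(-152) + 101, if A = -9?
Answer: 12869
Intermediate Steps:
h(C, w) = 2*C**2 (h(C, w) = (2*C)*C = 2*C**2)
S(P, Z) = -7*P/6 (S(P, Z) = -(6*P + P)/6 = -7*P/6)
S(h(6, -1), A)*(-152) + 101 = -7*6**2/3*(-152) + 101 = -7*36/3*(-152) + 101 = -7/6*72*(-152) + 101 = -84*(-152) + 101 = 12768 + 101 = 12869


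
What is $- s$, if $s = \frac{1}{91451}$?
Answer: $- \frac{1}{91451} \approx -1.0935 \cdot 10^{-5}$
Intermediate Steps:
$s = \frac{1}{91451} \approx 1.0935 \cdot 10^{-5}$
$- s = \left(-1\right) \frac{1}{91451} = - \frac{1}{91451}$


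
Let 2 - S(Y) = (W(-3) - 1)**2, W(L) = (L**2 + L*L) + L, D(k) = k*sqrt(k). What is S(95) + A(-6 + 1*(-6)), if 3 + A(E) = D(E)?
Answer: -197 - 24*I*sqrt(3) ≈ -197.0 - 41.569*I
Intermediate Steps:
D(k) = k**(3/2)
W(L) = L + 2*L**2 (W(L) = (L**2 + L**2) + L = 2*L**2 + L = L + 2*L**2)
A(E) = -3 + E**(3/2)
S(Y) = -194 (S(Y) = 2 - (-3*(1 + 2*(-3)) - 1)**2 = 2 - (-3*(1 - 6) - 1)**2 = 2 - (-3*(-5) - 1)**2 = 2 - (15 - 1)**2 = 2 - 1*14**2 = 2 - 1*196 = 2 - 196 = -194)
S(95) + A(-6 + 1*(-6)) = -194 + (-3 + (-6 + 1*(-6))**(3/2)) = -194 + (-3 + (-6 - 6)**(3/2)) = -194 + (-3 + (-12)**(3/2)) = -194 + (-3 - 24*I*sqrt(3)) = -197 - 24*I*sqrt(3)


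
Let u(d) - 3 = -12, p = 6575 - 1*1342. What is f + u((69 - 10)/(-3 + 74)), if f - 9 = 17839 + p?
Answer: 23072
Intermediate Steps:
p = 5233 (p = 6575 - 1342 = 5233)
u(d) = -9 (u(d) = 3 - 12 = -9)
f = 23081 (f = 9 + (17839 + 5233) = 9 + 23072 = 23081)
f + u((69 - 10)/(-3 + 74)) = 23081 - 9 = 23072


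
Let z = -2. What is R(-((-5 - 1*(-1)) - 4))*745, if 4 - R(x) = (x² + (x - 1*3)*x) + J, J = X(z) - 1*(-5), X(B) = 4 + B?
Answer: -79715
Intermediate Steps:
J = 7 (J = (4 - 2) - 1*(-5) = 2 + 5 = 7)
R(x) = -3 - x² - x*(-3 + x) (R(x) = 4 - ((x² + (x - 1*3)*x) + 7) = 4 - ((x² + (x - 3)*x) + 7) = 4 - ((x² + (-3 + x)*x) + 7) = 4 - ((x² + x*(-3 + x)) + 7) = 4 - (7 + x² + x*(-3 + x)) = 4 + (-7 - x² - x*(-3 + x)) = -3 - x² - x*(-3 + x))
R(-((-5 - 1*(-1)) - 4))*745 = (-3 - 2*((-5 - 1*(-1)) - 4)² + 3*(-((-5 - 1*(-1)) - 4)))*745 = (-3 - 2*((-5 + 1) - 4)² + 3*(-((-5 + 1) - 4)))*745 = (-3 - 2*(-4 - 4)² + 3*(-(-4 - 4)))*745 = (-3 - 2*(-1*(-8))² + 3*(-1*(-8)))*745 = (-3 - 2*8² + 3*8)*745 = (-3 - 2*64 + 24)*745 = (-3 - 128 + 24)*745 = -107*745 = -79715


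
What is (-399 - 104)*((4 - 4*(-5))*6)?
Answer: -72432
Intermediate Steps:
(-399 - 104)*((4 - 4*(-5))*6) = -503*(4 + 20)*6 = -12072*6 = -503*144 = -72432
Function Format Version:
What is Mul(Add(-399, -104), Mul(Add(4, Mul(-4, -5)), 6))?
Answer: -72432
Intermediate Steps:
Mul(Add(-399, -104), Mul(Add(4, Mul(-4, -5)), 6)) = Mul(-503, Mul(Add(4, 20), 6)) = Mul(-503, Mul(24, 6)) = Mul(-503, 144) = -72432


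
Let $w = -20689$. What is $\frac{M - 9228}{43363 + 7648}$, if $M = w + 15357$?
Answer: $- \frac{14560}{51011} \approx -0.28543$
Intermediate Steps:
$M = -5332$ ($M = -20689 + 15357 = -5332$)
$\frac{M - 9228}{43363 + 7648} = \frac{-5332 - 9228}{43363 + 7648} = - \frac{14560}{51011}$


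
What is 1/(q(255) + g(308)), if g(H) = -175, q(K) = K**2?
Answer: 1/64850 ≈ 1.5420e-5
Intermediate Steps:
1/(q(255) + g(308)) = 1/(255**2 - 175) = 1/(65025 - 175) = 1/64850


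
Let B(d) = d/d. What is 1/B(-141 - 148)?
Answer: 1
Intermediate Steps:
B(d) = 1
1/B(-141 - 148) = 1/1 = 1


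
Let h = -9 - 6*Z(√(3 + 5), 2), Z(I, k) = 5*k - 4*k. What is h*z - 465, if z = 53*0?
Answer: -465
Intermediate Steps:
z = 0
Z(I, k) = k
h = -21 (h = -9 - 6*2 = -9 - 12 = -21)
h*z - 465 = -21*0 - 465 = 0 - 465 = -465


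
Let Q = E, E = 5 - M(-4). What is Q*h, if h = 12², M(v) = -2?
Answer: 1008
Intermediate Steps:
E = 7 (E = 5 - 1*(-2) = 5 + 2 = 7)
Q = 7
h = 144
Q*h = 7*144 = 1008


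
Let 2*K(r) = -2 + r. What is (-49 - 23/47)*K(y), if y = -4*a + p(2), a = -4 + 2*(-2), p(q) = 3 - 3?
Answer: -34890/47 ≈ -742.34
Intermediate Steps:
p(q) = 0
a = -8 (a = -4 - 4 = -8)
y = 32 (y = -4*(-8) + 0 = 32 + 0 = 32)
K(r) = -1 + r/2 (K(r) = (-2 + r)/2 = -1 + r/2)
(-49 - 23/47)*K(y) = (-49 - 23/47)*(-1 + (½)*32) = (-49 - 23*1/47)*(-1 + 16) = (-49 - 23/47)*15 = -2326/47*15 = -34890/47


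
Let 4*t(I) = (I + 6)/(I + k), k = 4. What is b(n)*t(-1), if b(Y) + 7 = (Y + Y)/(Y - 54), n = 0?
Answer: -35/12 ≈ -2.9167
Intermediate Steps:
b(Y) = -7 + 2*Y/(-54 + Y) (b(Y) = -7 + (Y + Y)/(Y - 54) = -7 + (2*Y)/(-54 + Y) = -7 + 2*Y/(-54 + Y))
t(I) = (6 + I)/(4*(4 + I)) (t(I) = ((I + 6)/(I + 4))/4 = ((6 + I)/(4 + I))/4 = (6 + I)/(4*(4 + I)))
b(n)*t(-1) = ((378 - 5*0)/(-54 + 0))*((6 - 1)/(4*(4 - 1))) = ((378 + 0)/(-54))*((¼)*5/3) = (-1/54*378)*((¼)*(⅓)*5) = -7*5/12 = -35/12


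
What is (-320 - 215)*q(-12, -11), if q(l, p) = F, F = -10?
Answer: 5350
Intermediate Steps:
q(l, p) = -10
(-320 - 215)*q(-12, -11) = (-320 - 215)*(-10) = -535*(-10) = 5350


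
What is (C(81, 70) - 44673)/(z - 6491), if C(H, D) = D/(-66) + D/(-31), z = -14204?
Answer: 45703874/21170985 ≈ 2.1588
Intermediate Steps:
C(H, D) = -97*D/2046 (C(H, D) = D*(-1/66) + D*(-1/31) = -D/66 - D/31 = -97*D/2046)
(C(81, 70) - 44673)/(z - 6491) = (-97/2046*70 - 44673)/(-14204 - 6491) = (-3395/1023 - 44673)/(-20695) = -45703874/1023*(-1/20695) = 45703874/21170985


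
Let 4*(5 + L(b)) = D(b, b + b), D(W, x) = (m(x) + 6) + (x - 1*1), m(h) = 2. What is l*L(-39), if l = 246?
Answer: -11193/2 ≈ -5596.5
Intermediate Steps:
D(W, x) = 7 + x (D(W, x) = (2 + 6) + (x - 1*1) = 8 + (x - 1) = 8 + (-1 + x) = 7 + x)
L(b) = -13/4 + b/2 (L(b) = -5 + (7 + (b + b))/4 = -5 + (7 + 2*b)/4 = -5 + (7/4 + b/2) = -13/4 + b/2)
l*L(-39) = 246*(-13/4 + (1/2)*(-39)) = 246*(-13/4 - 39/2) = 246*(-91/4) = -11193/2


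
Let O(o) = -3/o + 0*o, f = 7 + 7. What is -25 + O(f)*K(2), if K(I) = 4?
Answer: -181/7 ≈ -25.857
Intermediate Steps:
f = 14
O(o) = -3/o (O(o) = -3/o + 0 = -3/o)
-25 + O(f)*K(2) = -25 - 3/14*4 = -25 - 6/7 = -181/7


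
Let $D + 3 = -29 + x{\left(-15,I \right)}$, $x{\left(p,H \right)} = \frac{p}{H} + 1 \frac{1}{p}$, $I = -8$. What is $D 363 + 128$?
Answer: $- \frac{433263}{40} \approx -10832.0$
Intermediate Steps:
$x{\left(p,H \right)} = \frac{1}{p} + \frac{p}{H}$ ($x{\left(p,H \right)} = \frac{p}{H} + \frac{1}{p} = \frac{1}{p} + \frac{p}{H}$)
$D = - \frac{3623}{120}$ ($D = -3 + \left(-29 + \left(\frac{1}{-15} - \frac{15}{-8}\right)\right) = -3 - \frac{3263}{120} = - \frac{3623}{120} \approx -30.192$)
$D 363 + 128 = \left(- \frac{3623}{120}\right) 363 + 128 = - \frac{438383}{40} + 128 = - \frac{433263}{40}$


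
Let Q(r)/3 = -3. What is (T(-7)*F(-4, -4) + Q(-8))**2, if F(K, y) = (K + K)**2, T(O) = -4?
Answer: 70225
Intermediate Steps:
Q(r) = -9 (Q(r) = 3*(-3) = -9)
F(K, y) = 4*K**2 (F(K, y) = (2*K)**2 = 4*K**2)
(T(-7)*F(-4, -4) + Q(-8))**2 = (-16*(-4)**2 - 9)**2 = (-16*16 - 9)**2 = (-4*64 - 9)**2 = (-256 - 9)**2 = (-265)**2 = 70225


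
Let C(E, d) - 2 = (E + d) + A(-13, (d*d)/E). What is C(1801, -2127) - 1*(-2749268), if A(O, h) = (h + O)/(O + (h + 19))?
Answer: 12466286859356/4534935 ≈ 2.7489e+6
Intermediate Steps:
A(O, h) = (O + h)/(19 + O + h) (A(O, h) = (O + h)/(O + (19 + h)) = (O + h)/(19 + O + h))
C(E, d) = 2 + E + d + (-13 + d²/E)/(6 + d²/E) (C(E, d) = 2 + ((E + d) + (-13 + (d*d)/E)/(19 - 13 + (d*d)/E)) = 2 + ((E + d) + (-13 + d²/E)/(19 - 13 + d²/E)) = 2 + ((E + d) + (-13 + d²/E)/(6 + d²/E)) = 2 + (E + d + (-13 + d²/E)/(6 + d²/E)) = 2 + E + d + (-13 + d²/E)/(6 + d²/E))
C(1801, -2127) - 1*(-2749268) = ((-2127)² - 13*1801 + ((-2127)² + 6*1801)*(2 + 1801 - 2127))/((-2127)² + 6*1801) - 1*(-2749268) = (4524129 - 23413 + (4524129 + 10806)*(-324))/(4524129 + 10806) + 2749268 = (4524129 - 23413 + 4534935*(-324))/4534935 + 2749268 = (4524129 - 23413 - 1469318940)/4534935 + 2749268 = (1/4534935)*(-1464818224) + 2749268 = -1464818224/4534935 + 2749268 = 12466286859356/4534935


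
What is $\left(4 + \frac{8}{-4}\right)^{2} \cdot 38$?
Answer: $152$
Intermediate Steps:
$\left(4 + \frac{8}{-4}\right)^{2} \cdot 38 = \left(4 + 8 \left(- \frac{1}{4}\right)\right)^{2} \cdot 38 = \left(4 - 2\right)^{2} \cdot 38 = 2^{2} \cdot 38 = 4 \cdot 38 = 152$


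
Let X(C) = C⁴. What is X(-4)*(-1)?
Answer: -256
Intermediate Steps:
X(-4)*(-1) = (-4)⁴*(-1) = 256*(-1) = -256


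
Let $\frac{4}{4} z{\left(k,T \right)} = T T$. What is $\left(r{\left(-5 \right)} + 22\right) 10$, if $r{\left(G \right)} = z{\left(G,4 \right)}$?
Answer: $380$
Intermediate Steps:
$z{\left(k,T \right)} = T^{2}$ ($z{\left(k,T \right)} = T T = T^{2}$)
$r{\left(G \right)} = 16$ ($r{\left(G \right)} = 4^{2} = 16$)
$\left(r{\left(-5 \right)} + 22\right) 10 = \left(16 + 22\right) 10 = 38 \cdot 10 = 380$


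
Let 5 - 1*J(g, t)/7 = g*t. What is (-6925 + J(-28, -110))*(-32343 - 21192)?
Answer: 1523070750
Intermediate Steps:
J(g, t) = 35 - 7*g*t
(-6925 + J(-28, -110))*(-32343 - 21192) = (-6925 + (35 - 7*(-28)*(-110)))*(-32343 - 21192) = (-6925 + (35 - 21560))*(-53535) = (-6925 - 21525)*(-53535) = -28450*(-53535) = 1523070750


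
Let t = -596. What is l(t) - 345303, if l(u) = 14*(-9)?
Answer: -345429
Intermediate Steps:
l(u) = -126
l(t) - 345303 = -126 - 345303 = -345429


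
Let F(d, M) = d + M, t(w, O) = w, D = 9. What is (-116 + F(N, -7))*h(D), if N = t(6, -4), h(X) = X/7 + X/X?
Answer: -1872/7 ≈ -267.43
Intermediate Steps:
h(X) = 1 + X/7 (h(X) = X*(⅐) + 1 = X/7 + 1 = 1 + X/7)
N = 6
F(d, M) = M + d
(-116 + F(N, -7))*h(D) = (-116 + (-7 + 6))*(1 + (⅐)*9) = (-116 - 1)*(1 + 9/7) = -117*16/7 = -1872/7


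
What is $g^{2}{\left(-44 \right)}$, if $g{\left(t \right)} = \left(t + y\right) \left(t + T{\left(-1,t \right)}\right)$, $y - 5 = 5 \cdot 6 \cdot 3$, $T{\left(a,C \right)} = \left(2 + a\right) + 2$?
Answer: $4372281$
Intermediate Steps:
$T{\left(a,C \right)} = 4 + a$
$y = 95$ ($y = 5 + 5 \cdot 6 \cdot 3 = 5 + 30 \cdot 3 = 5 + 90 = 95$)
$g{\left(t \right)} = \left(3 + t\right) \left(95 + t\right)$ ($g{\left(t \right)} = \left(t + 95\right) \left(t + \left(4 - 1\right)\right) = \left(95 + t\right) \left(t + 3\right) = \left(95 + t\right) \left(3 + t\right) = \left(3 + t\right) \left(95 + t\right)$)
$g^{2}{\left(-44 \right)} = \left(285 + \left(-44\right)^{2} + 98 \left(-44\right)\right)^{2} = \left(285 + 1936 - 4312\right)^{2} = \left(-2091\right)^{2} = 4372281$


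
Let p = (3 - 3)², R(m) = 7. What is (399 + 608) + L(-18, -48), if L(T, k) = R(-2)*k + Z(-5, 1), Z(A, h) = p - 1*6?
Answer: 665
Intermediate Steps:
p = 0 (p = 0² = 0)
Z(A, h) = -6 (Z(A, h) = 0 - 1*6 = 0 - 6 = -6)
L(T, k) = -6 + 7*k (L(T, k) = 7*k - 6 = -6 + 7*k)
(399 + 608) + L(-18, -48) = (399 + 608) + (-6 + 7*(-48)) = 1007 + (-6 - 336) = 1007 - 342 = 665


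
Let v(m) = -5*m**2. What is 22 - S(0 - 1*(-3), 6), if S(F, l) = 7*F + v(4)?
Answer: 81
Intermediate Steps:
S(F, l) = -80 + 7*F (S(F, l) = 7*F - 5*4**2 = 7*F - 5*16 = 7*F - 80 = -80 + 7*F)
22 - S(0 - 1*(-3), 6) = 22 - (-80 + 7*(0 - 1*(-3))) = 22 - (-80 + 7*(0 + 3)) = 22 - (-80 + 7*3) = 22 - (-80 + 21) = 22 - 1*(-59) = 22 + 59 = 81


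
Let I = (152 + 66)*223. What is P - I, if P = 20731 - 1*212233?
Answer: -240116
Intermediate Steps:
P = -191502 (P = 20731 - 212233 = -191502)
I = 48614 (I = 218*223 = 48614)
P - I = -191502 - 1*48614 = -191502 - 48614 = -240116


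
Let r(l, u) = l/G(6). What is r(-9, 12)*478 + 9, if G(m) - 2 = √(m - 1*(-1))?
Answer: 2877 - 1434*√7 ≈ -917.01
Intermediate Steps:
G(m) = 2 + √(1 + m) (G(m) = 2 + √(m - 1*(-1)) = 2 + √(m + 1) = 2 + √(1 + m))
r(l, u) = l/(2 + √7) (r(l, u) = l/(2 + √(1 + 6)) = l/(2 + √7))
r(-9, 12)*478 + 9 = (-⅔*(-9) + (⅓)*(-9)*√7)*478 + 9 = (6 - 3*√7)*478 + 9 = (2868 - 1434*√7) + 9 = 2877 - 1434*√7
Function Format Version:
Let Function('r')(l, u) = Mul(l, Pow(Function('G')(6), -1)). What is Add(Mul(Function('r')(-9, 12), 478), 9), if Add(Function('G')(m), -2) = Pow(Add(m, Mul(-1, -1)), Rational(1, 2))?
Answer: Add(2877, Mul(-1434, Pow(7, Rational(1, 2)))) ≈ -917.01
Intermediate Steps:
Function('G')(m) = Add(2, Pow(Add(1, m), Rational(1, 2))) (Function('G')(m) = Add(2, Pow(Add(m, Mul(-1, -1)), Rational(1, 2))) = Add(2, Pow(Add(m, 1), Rational(1, 2))) = Add(2, Pow(Add(1, m), Rational(1, 2))))
Function('r')(l, u) = Mul(l, Pow(Add(2, Pow(7, Rational(1, 2))), -1)) (Function('r')(l, u) = Mul(l, Pow(Add(2, Pow(Add(1, 6), Rational(1, 2))), -1)) = Mul(l, Pow(Add(2, Pow(7, Rational(1, 2))), -1)))
Add(Mul(Function('r')(-9, 12), 478), 9) = Add(Mul(Add(Mul(Rational(-2, 3), -9), Mul(Rational(1, 3), -9, Pow(7, Rational(1, 2)))), 478), 9) = Add(Mul(Add(6, Mul(-3, Pow(7, Rational(1, 2)))), 478), 9) = Add(Add(2868, Mul(-1434, Pow(7, Rational(1, 2)))), 9) = Add(2877, Mul(-1434, Pow(7, Rational(1, 2))))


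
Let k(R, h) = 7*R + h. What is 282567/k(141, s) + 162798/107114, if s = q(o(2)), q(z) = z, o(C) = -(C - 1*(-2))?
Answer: 15213456036/52646531 ≈ 288.97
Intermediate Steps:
o(C) = -2 - C (o(C) = -(C + 2) = -(2 + C) = -2 - C)
s = -4 (s = -2 - 1*2 = -2 - 2 = -4)
k(R, h) = h + 7*R
282567/k(141, s) + 162798/107114 = 282567/(-4 + 7*141) + 162798/107114 = 282567/(-4 + 987) + 162798*(1/107114) = 282567/983 + 81399/53557 = 15213456036/52646531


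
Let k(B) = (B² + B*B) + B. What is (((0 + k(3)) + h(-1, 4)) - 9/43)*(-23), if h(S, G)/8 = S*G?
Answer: 11086/43 ≈ 257.81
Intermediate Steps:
k(B) = B + 2*B² (k(B) = (B² + B²) + B = 2*B² + B = B + 2*B²)
h(S, G) = 8*G*S (h(S, G) = 8*(S*G) = 8*(G*S) = 8*G*S)
(((0 + k(3)) + h(-1, 4)) - 9/43)*(-23) = (((0 + 3*(1 + 2*3)) + 8*4*(-1)) - 9/43)*(-23) = (((0 + 3*(1 + 6)) - 32) - 9*1/43)*(-23) = (((0 + 3*7) - 32) - 9/43)*(-23) = (((0 + 21) - 32) - 9/43)*(-23) = ((21 - 32) - 9/43)*(-23) = (-11 - 9/43)*(-23) = -482/43*(-23) = 11086/43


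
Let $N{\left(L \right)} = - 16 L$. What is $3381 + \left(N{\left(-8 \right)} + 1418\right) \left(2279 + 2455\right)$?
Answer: $7322145$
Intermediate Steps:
$3381 + \left(N{\left(-8 \right)} + 1418\right) \left(2279 + 2455\right) = 3381 + \left(\left(-16\right) \left(-8\right) + 1418\right) \left(2279 + 2455\right) = 3381 + \left(128 + 1418\right) 4734 = 3381 + 1546 \cdot 4734 = 3381 + 7318764 = 7322145$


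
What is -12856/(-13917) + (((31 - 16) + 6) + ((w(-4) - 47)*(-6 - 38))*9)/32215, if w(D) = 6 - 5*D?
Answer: 530182069/448336155 ≈ 1.1826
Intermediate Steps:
-12856/(-13917) + (((31 - 16) + 6) + ((w(-4) - 47)*(-6 - 38))*9)/32215 = -12856/(-13917) + (((31 - 16) + 6) + (((6 - 5*(-4)) - 47)*(-6 - 38))*9)/32215 = -12856*(-1/13917) + ((15 + 6) + (((6 + 20) - 47)*(-44))*9)*(1/32215) = 12856/13917 + (21 + ((26 - 47)*(-44))*9)*(1/32215) = 12856/13917 + (21 - 21*(-44)*9)*(1/32215) = 12856/13917 + (21 + 924*9)*(1/32215) = 12856/13917 + (21 + 8316)*(1/32215) = 12856/13917 + 8337*(1/32215) = 12856/13917 + 8337/32215 = 530182069/448336155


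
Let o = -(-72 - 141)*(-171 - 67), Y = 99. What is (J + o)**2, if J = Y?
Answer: 2559854025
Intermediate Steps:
J = 99
o = -50694 (o = -(-213)*(-238) = -1*50694 = -50694)
(J + o)**2 = (99 - 50694)**2 = (-50595)**2 = 2559854025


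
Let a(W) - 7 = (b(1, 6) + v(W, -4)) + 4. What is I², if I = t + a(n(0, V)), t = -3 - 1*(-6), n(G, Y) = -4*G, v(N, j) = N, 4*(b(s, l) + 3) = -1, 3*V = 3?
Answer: 1849/16 ≈ 115.56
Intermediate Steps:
V = 1 (V = (⅓)*3 = 1)
b(s, l) = -13/4 (b(s, l) = -3 + (¼)*(-1) = -3 - ¼ = -13/4)
a(W) = 31/4 + W (a(W) = 7 + ((-13/4 + W) + 4) = 7 + (¾ + W) = 31/4 + W)
t = 3 (t = -3 + 6 = 3)
I = 43/4 (I = 3 + (31/4 - 4*0) = 3 + (31/4 + 0) = 3 + 31/4 = 43/4 ≈ 10.750)
I² = (43/4)² = 1849/16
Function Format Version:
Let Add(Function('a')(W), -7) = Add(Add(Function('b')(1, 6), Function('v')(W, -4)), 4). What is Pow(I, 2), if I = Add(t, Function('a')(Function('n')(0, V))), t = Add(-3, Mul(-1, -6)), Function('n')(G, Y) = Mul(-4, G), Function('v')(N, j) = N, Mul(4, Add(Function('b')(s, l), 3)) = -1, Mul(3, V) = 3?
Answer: Rational(1849, 16) ≈ 115.56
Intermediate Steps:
V = 1 (V = Mul(Rational(1, 3), 3) = 1)
Function('b')(s, l) = Rational(-13, 4) (Function('b')(s, l) = Add(-3, Mul(Rational(1, 4), -1)) = Add(-3, Rational(-1, 4)) = Rational(-13, 4))
Function('a')(W) = Add(Rational(31, 4), W) (Function('a')(W) = Add(7, Add(Add(Rational(-13, 4), W), 4)) = Add(7, Add(Rational(3, 4), W)) = Add(Rational(31, 4), W))
t = 3 (t = Add(-3, 6) = 3)
I = Rational(43, 4) (I = Add(3, Add(Rational(31, 4), Mul(-4, 0))) = Add(3, Add(Rational(31, 4), 0)) = Add(3, Rational(31, 4)) = Rational(43, 4) ≈ 10.750)
Pow(I, 2) = Pow(Rational(43, 4), 2) = Rational(1849, 16)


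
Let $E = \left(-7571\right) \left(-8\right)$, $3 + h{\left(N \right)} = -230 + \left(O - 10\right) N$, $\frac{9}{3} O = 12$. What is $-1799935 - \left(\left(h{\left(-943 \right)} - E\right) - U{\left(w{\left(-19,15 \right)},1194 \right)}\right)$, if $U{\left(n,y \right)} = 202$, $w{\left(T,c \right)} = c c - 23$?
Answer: $-1744590$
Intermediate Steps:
$O = 4$ ($O = \frac{1}{3} \cdot 12 = 4$)
$w{\left(T,c \right)} = -23 + c^{2}$ ($w{\left(T,c \right)} = c^{2} - 23 = -23 + c^{2}$)
$h{\left(N \right)} = -233 - 6 N$ ($h{\left(N \right)} = -3 + \left(-230 + \left(4 - 10\right) N\right) = -3 - \left(230 + 6 N\right) = -233 - 6 N$)
$E = 60568$
$-1799935 - \left(\left(h{\left(-943 \right)} - E\right) - U{\left(w{\left(-19,15 \right)},1194 \right)}\right) = -1799935 - \left(\left(\left(-233 - -5658\right) - 60568\right) - 202\right) = -1799935 - \left(\left(\left(-233 + 5658\right) - 60568\right) - 202\right) = -1799935 - \left(\left(5425 - 60568\right) - 202\right) = -1799935 - \left(-55143 - 202\right) = -1799935 - -55345 = -1799935 + 55345 = -1744590$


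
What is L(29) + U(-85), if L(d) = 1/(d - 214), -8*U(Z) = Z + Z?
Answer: 15721/740 ≈ 21.245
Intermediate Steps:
U(Z) = -Z/4 (U(Z) = -(Z + Z)/8 = -Z/4)
L(d) = 1/(-214 + d)
L(29) + U(-85) = 1/(-214 + 29) - 1/4*(-85) = 1/(-185) + 85/4 = -1/185 + 85/4 = 15721/740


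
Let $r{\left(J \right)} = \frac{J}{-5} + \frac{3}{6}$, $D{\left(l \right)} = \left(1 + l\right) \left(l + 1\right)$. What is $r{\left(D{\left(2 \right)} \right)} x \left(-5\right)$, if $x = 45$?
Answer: $\frac{585}{2} \approx 292.5$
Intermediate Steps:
$D{\left(l \right)} = \left(1 + l\right)^{2}$ ($D{\left(l \right)} = \left(1 + l\right) \left(1 + l\right) = \left(1 + l\right)^{2}$)
$r{\left(J \right)} = \frac{1}{2} - \frac{J}{5}$ ($r{\left(J \right)} = J \left(- \frac{1}{5}\right) + 3 \cdot \frac{1}{6} = - \frac{J}{5} + \frac{1}{2} = \frac{1}{2} - \frac{J}{5}$)
$r{\left(D{\left(2 \right)} \right)} x \left(-5\right) = \left(\frac{1}{2} - \frac{\left(1 + 2\right)^{2}}{5}\right) 45 \left(-5\right) = \left(\frac{1}{2} - \frac{3^{2}}{5}\right) 45 \left(-5\right) = \left(\frac{1}{2} - \frac{9}{5}\right) 45 \left(-5\right) = \left(- \frac{13}{10}\right) 45 \left(-5\right) = \left(- \frac{117}{2}\right) \left(-5\right) = \frac{585}{2}$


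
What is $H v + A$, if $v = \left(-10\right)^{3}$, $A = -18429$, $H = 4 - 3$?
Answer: $-19429$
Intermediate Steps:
$H = 1$
$v = -1000$
$H v + A = 1 \left(-1000\right) - 18429 = -1000 - 18429 = -19429$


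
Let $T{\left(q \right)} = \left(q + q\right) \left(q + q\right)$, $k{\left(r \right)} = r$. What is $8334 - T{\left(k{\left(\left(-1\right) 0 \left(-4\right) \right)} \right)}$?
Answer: $8334$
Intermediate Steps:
$T{\left(q \right)} = 4 q^{2}$ ($T{\left(q \right)} = 2 q 2 q = 4 q^{2}$)
$8334 - T{\left(k{\left(\left(-1\right) 0 \left(-4\right) \right)} \right)} = 8334 - 4 \left(\left(-1\right) 0 \left(-4\right)\right)^{2} = 8334 - 4 \left(0 \left(-4\right)\right)^{2} = 8334 - 4 \cdot 0^{2} = 8334 - 4 \cdot 0 = 8334 - 0 = 8334 + 0 = 8334$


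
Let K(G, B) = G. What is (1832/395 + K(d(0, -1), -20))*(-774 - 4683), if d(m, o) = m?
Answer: -9997224/395 ≈ -25309.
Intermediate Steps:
(1832/395 + K(d(0, -1), -20))*(-774 - 4683) = (1832/395 + 0)*(-774 - 4683) = (1832*(1/395) + 0)*(-5457) = (1832/395 + 0)*(-5457) = (1832/395)*(-5457) = -9997224/395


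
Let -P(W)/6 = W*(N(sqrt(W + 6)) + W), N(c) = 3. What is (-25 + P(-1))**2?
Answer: 169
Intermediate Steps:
P(W) = -6*W*(3 + W)
(-25 + P(-1))**2 = (-25 - 6*(-1)*(3 - 1))**2 = (-25 - 6*(-1)*2)**2 = (-25 + 12)**2 = (-13)**2 = 169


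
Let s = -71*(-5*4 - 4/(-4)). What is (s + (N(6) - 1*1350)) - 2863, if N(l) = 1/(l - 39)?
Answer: -94513/33 ≈ -2864.0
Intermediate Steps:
N(l) = 1/(-39 + l)
s = 1349 (s = -71*(-20 - 4*(-1/4)) = -71*(-20 + 1) = -71*(-19) = 1349)
(s + (N(6) - 1*1350)) - 2863 = (1349 + (1/(-39 + 6) - 1*1350)) - 2863 = (1349 + (1/(-33) - 1350)) - 2863 = (1349 + (-1/33 - 1350)) - 2863 = (1349 - 44551/33) - 2863 = -34/33 - 2863 = -94513/33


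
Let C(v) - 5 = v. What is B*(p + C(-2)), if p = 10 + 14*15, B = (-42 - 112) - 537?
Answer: -154093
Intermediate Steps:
C(v) = 5 + v
B = -691 (B = -154 - 537 = -691)
p = 220 (p = 10 + 210 = 220)
B*(p + C(-2)) = -691*(220 + (5 - 2)) = -691*(220 + 3) = -691*223 = -154093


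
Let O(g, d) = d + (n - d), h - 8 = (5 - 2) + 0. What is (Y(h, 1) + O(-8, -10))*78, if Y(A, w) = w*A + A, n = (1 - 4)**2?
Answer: 2418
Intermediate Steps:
n = 9 (n = (-3)**2 = 9)
h = 11 (h = 8 + ((5 - 2) + 0) = 8 + (3 + 0) = 8 + 3 = 11)
Y(A, w) = A + A*w (Y(A, w) = A*w + A = A + A*w)
O(g, d) = 9 (O(g, d) = d + (9 - d) = 9)
(Y(h, 1) + O(-8, -10))*78 = (11*(1 + 1) + 9)*78 = (11*2 + 9)*78 = (22 + 9)*78 = 31*78 = 2418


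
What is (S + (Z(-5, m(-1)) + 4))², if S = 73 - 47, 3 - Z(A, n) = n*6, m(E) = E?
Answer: 1521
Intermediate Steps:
Z(A, n) = 3 - 6*n (Z(A, n) = 3 - n*6 = 3 - 6*n)
S = 26
(S + (Z(-5, m(-1)) + 4))² = (26 + ((3 - 6*(-1)) + 4))² = (26 + ((3 + 6) + 4))² = (26 + (9 + 4))² = (26 + 13)² = 39² = 1521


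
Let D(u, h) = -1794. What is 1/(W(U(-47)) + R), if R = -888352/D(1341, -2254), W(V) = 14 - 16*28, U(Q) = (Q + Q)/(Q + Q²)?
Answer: 39/2386 ≈ 0.016345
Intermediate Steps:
U(Q) = 2*Q/(Q + Q²) (U(Q) = (2*Q)/(Q + Q²) = 2*Q/(Q + Q²))
W(V) = -434 (W(V) = 14 - 448 = -434)
R = 19312/39 (R = -888352/(-1794) = -888352*(-1/1794) = 19312/39 ≈ 495.18)
1/(W(U(-47)) + R) = 1/(-434 + 19312/39) = 1/(2386/39) = 39/2386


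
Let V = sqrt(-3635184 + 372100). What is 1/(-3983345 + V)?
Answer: -3983345/15867040652109 - 2*I*sqrt(815771)/15867040652109 ≈ -2.5105e-7 - 1.1385e-10*I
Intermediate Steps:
V = 2*I*sqrt(815771) (V = sqrt(-3263084) = 2*I*sqrt(815771) ≈ 1806.4*I)
1/(-3983345 + V) = 1/(-3983345 + 2*I*sqrt(815771))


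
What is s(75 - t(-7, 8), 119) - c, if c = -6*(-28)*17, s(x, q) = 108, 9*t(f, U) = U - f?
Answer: -2748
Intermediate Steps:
t(f, U) = -f/9 + U/9 (t(f, U) = (U - f)/9 = -f/9 + U/9)
c = 2856 (c = 168*17 = 2856)
s(75 - t(-7, 8), 119) - c = 108 - 1*2856 = 108 - 2856 = -2748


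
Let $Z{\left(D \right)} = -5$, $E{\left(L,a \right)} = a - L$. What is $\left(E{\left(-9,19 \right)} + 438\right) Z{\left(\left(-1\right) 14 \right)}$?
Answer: $-2330$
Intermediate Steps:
$\left(E{\left(-9,19 \right)} + 438\right) Z{\left(\left(-1\right) 14 \right)} = \left(\left(19 - -9\right) + 438\right) \left(-5\right) = \left(\left(19 + 9\right) + 438\right) \left(-5\right) = \left(28 + 438\right) \left(-5\right) = 466 \left(-5\right) = -2330$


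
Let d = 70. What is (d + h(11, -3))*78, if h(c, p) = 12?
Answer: 6396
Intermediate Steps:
(d + h(11, -3))*78 = (70 + 12)*78 = 82*78 = 6396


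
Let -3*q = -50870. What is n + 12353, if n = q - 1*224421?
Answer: -585334/3 ≈ -1.9511e+5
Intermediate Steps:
q = 50870/3 (q = -⅓*(-50870) = 50870/3 ≈ 16957.)
n = -622393/3 (n = 50870/3 - 1*224421 = 50870/3 - 224421 = -622393/3 ≈ -2.0746e+5)
n + 12353 = -622393/3 + 12353 = -585334/3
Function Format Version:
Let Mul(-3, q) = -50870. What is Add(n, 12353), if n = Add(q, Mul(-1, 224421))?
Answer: Rational(-585334, 3) ≈ -1.9511e+5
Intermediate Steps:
q = Rational(50870, 3) (q = Mul(Rational(-1, 3), -50870) = Rational(50870, 3) ≈ 16957.)
n = Rational(-622393, 3) (n = Add(Rational(50870, 3), Mul(-1, 224421)) = Add(Rational(50870, 3), -224421) = Rational(-622393, 3) ≈ -2.0746e+5)
Add(n, 12353) = Add(Rational(-622393, 3), 12353) = Rational(-585334, 3)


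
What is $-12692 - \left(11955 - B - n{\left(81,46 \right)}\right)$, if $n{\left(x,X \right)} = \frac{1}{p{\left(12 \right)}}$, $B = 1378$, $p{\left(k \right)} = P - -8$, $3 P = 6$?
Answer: $- \frac{232689}{10} \approx -23269.0$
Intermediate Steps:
$P = 2$ ($P = \frac{1}{3} \cdot 6 = 2$)
$p{\left(k \right)} = 10$ ($p{\left(k \right)} = 2 - -8 = 2 + 8 = 10$)
$n{\left(x,X \right)} = \frac{1}{10}$
$-12692 - \left(11955 - B - n{\left(81,46 \right)}\right) = -12692 + \left(\left(1378 + \frac{1}{10}\right) - 11955\right) = -12692 + \left(\frac{13781}{10} - 11955\right) = -12692 - \frac{105769}{10} = - \frac{232689}{10}$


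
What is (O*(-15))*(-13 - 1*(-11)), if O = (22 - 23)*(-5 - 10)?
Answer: 450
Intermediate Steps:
O = 15 (O = -1*(-15) = 15)
(O*(-15))*(-13 - 1*(-11)) = (15*(-15))*(-13 - 1*(-11)) = -225*(-13 + 11) = -225*(-2) = 450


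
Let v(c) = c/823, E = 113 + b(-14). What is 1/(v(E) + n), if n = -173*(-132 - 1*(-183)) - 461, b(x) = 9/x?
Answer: -11522/106968675 ≈ -0.00010771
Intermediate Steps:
E = 1573/14 (E = 113 + 9/(-14) = 113 + 9*(-1/14) = 113 - 9/14 = 1573/14 ≈ 112.36)
v(c) = c/823 (v(c) = c*(1/823) = c/823)
n = -9284 (n = -173*(-132 + 183) - 461 = -173*51 - 461 = -8823 - 461 = -9284)
1/(v(E) + n) = 1/((1/823)*(1573/14) - 9284) = 1/(1573/11522 - 9284) = 1/(-106968675/11522) = -11522/106968675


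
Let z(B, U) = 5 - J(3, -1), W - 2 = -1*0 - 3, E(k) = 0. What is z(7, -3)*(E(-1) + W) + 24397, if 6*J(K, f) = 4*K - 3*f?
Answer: 48789/2 ≈ 24395.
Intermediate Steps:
W = -1 (W = 2 + (-1*0 - 3) = 2 + (0 - 3) = 2 - 3 = -1)
J(K, f) = -f/2 + 2*K/3 (J(K, f) = (4*K - 3*f)/6 = (-3*f + 4*K)/6 = -f/2 + 2*K/3)
z(B, U) = 5/2 (z(B, U) = 5 - (-1/2*(-1) + (2/3)*3) = 5 - (1/2 + 2) = 5 - 1*5/2 = 5 - 5/2 = 5/2)
z(7, -3)*(E(-1) + W) + 24397 = 5*(0 - 1)/2 + 24397 = (5/2)*(-1) + 24397 = -5/2 + 24397 = 48789/2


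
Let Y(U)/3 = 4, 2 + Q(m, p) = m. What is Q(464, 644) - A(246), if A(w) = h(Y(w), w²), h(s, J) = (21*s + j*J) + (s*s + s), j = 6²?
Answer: -2178522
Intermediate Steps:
Q(m, p) = -2 + m
Y(U) = 12 (Y(U) = 3*4 = 12)
j = 36
h(s, J) = s² + 22*s + 36*J (h(s, J) = (21*s + 36*J) + (s*s + s) = (21*s + 36*J) + (s² + s) = (21*s + 36*J) + (s + s²) = s² + 22*s + 36*J)
A(w) = 408 + 36*w² (A(w) = 12² + 22*12 + 36*w² = 144 + 264 + 36*w² = 408 + 36*w²)
Q(464, 644) - A(246) = (-2 + 464) - (408 + 36*246²) = 462 - (408 + 36*60516) = 462 - (408 + 2178576) = 462 - 1*2178984 = 462 - 2178984 = -2178522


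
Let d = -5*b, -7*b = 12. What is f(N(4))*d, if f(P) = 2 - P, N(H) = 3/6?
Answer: 90/7 ≈ 12.857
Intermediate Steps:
b = -12/7 (b = -⅐*12 = -12/7 ≈ -1.7143)
N(H) = ½ (N(H) = 3*(⅙) = ½)
d = 60/7 (d = -5*(-12/7) = 60/7 ≈ 8.5714)
f(N(4))*d = (2 - 1*½)*(60/7) = (2 - ½)*(60/7) = (3/2)*(60/7) = 90/7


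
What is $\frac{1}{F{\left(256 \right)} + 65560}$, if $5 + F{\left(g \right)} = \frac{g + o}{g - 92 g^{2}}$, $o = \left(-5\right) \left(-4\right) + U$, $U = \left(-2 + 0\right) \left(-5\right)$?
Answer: $\frac{274048}{17965216627} \approx 1.5254 \cdot 10^{-5}$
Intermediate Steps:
$U = 10$ ($U = \left(-2\right) \left(-5\right) = 10$)
$o = 30$ ($o = \left(-5\right) \left(-4\right) + 10 = 20 + 10 = 30$)
$F{\left(g \right)} = -5 + \frac{30 + g}{g - 92 g^{2}}$ ($F{\left(g \right)} = -5 + \frac{g + 30}{g - 92 g^{2}} = -5 + \frac{30 + g}{g - 92 g^{2}}$)
$\frac{1}{F{\left(256 \right)} + 65560} = \frac{1}{\frac{2 \left(-15 - 230 \cdot 256^{2} + 2 \cdot 256\right)}{256 \left(-1 + 92 \cdot 256\right)} + 65560} = \frac{1}{2 \cdot \frac{1}{256} \frac{1}{-1 + 23552} \left(-15 - 15073280 + 512\right) + 65560} = \frac{1}{2 \cdot \frac{1}{256} \cdot \frac{1}{23551} \left(-15 - 15073280 + 512\right) + 65560} = \frac{1}{2 \cdot \frac{1}{256} \cdot \frac{1}{23551} \left(-15072783\right) + 65560} = \frac{1}{- \frac{1370253}{274048} + 65560} = \frac{1}{\frac{17965216627}{274048}} = \frac{274048}{17965216627}$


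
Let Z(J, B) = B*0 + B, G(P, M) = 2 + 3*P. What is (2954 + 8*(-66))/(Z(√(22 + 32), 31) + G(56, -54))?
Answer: 2426/201 ≈ 12.070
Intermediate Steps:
Z(J, B) = B (Z(J, B) = 0 + B = B)
(2954 + 8*(-66))/(Z(√(22 + 32), 31) + G(56, -54)) = (2954 + 8*(-66))/(31 + (2 + 3*56)) = (2954 - 528)/(31 + (2 + 168)) = 2426/(31 + 170) = 2426/201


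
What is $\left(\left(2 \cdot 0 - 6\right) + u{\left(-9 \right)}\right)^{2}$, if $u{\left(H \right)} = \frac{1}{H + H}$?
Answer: $\frac{11881}{324} \approx 36.67$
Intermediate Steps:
$u{\left(H \right)} = \frac{1}{2 H}$
$\left(\left(2 \cdot 0 - 6\right) + u{\left(-9 \right)}\right)^{2} = \left(\left(2 \cdot 0 - 6\right) + \frac{1}{2 \left(-9\right)}\right)^{2} = \left(\left(0 - 6\right) + \frac{1}{2} \left(- \frac{1}{9}\right)\right)^{2} = \left(-6 - \frac{1}{18}\right)^{2} = \left(- \frac{109}{18}\right)^{2} = \frac{11881}{324}$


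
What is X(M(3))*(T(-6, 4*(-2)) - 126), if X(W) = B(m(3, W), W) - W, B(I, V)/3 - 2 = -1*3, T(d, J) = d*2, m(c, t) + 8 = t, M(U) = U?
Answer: 828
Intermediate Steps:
m(c, t) = -8 + t
T(d, J) = 2*d
B(I, V) = -3 (B(I, V) = 6 + 3*(-1*3) = 6 + 3*(-3) = 6 - 9 = -3)
X(W) = -3 - W
X(M(3))*(T(-6, 4*(-2)) - 126) = (-3 - 1*3)*(2*(-6) - 126) = (-3 - 3)*(-12 - 126) = -6*(-138) = 828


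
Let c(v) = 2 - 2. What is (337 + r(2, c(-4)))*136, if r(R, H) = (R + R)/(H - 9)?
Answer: 411944/9 ≈ 45772.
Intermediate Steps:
c(v) = 0
r(R, H) = 2*R/(-9 + H) (r(R, H) = (2*R)/(-9 + H) = 2*R/(-9 + H))
(337 + r(2, c(-4)))*136 = (337 + 2*2/(-9 + 0))*136 = (337 + 2*2/(-9))*136 = (337 + 2*2*(-⅑))*136 = (337 - 4/9)*136 = (3029/9)*136 = 411944/9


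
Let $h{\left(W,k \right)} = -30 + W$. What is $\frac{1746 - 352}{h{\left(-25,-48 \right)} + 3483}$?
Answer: $\frac{697}{1714} \approx 0.40665$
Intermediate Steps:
$\frac{1746 - 352}{h{\left(-25,-48 \right)} + 3483} = \frac{1746 - 352}{\left(-30 - 25\right) + 3483} = \frac{1394}{-55 + 3483} = \frac{1394}{3428} = 1394 \cdot \frac{1}{3428} = \frac{697}{1714}$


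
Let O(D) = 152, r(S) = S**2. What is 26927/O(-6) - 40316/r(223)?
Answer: 1332924751/7558808 ≈ 176.34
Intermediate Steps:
26927/O(-6) - 40316/r(223) = 26927/152 - 40316/(223**2) = 26927*(1/152) - 40316/49729 = 26927/152 - 40316*1/49729 = 26927/152 - 40316/49729 = 1332924751/7558808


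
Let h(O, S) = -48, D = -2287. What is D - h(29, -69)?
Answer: -2239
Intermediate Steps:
D - h(29, -69) = -2287 - 1*(-48) = -2287 + 48 = -2239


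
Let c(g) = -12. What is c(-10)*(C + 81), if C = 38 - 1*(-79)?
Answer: -2376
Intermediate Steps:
C = 117 (C = 38 + 79 = 117)
c(-10)*(C + 81) = -12*(117 + 81) = -12*198 = -2376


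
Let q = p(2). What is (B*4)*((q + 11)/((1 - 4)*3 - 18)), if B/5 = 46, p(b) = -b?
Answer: -920/3 ≈ -306.67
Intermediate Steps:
q = -2 (q = -1*2 = -2)
B = 230 (B = 5*46 = 230)
(B*4)*((q + 11)/((1 - 4)*3 - 18)) = (230*4)*((-2 + 11)/((1 - 4)*3 - 18)) = 920*(9/(-3*3 - 18)) = 920*(9/(-9 - 18)) = 920*(9/(-27)) = 920*(9*(-1/27)) = 920*(-⅓) = -920/3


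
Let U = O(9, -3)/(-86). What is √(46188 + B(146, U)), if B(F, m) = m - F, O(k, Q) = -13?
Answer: 5*√13621110/86 ≈ 214.57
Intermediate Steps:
U = 13/86 (U = -13/(-86) = -13*(-1/86) = 13/86 ≈ 0.15116)
√(46188 + B(146, U)) = √(46188 + (13/86 - 1*146)) = √(46188 + (13/86 - 146)) = √(46188 - 12543/86) = √(3959625/86) = 5*√13621110/86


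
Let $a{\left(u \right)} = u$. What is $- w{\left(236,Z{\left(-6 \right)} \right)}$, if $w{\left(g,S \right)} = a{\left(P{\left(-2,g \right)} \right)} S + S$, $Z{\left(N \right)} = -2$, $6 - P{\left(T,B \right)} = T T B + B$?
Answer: $-2346$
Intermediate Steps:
$P{\left(T,B \right)} = 6 - B - B T^{2}$ ($P{\left(T,B \right)} = 6 - \left(T T B + B\right) = 6 - \left(T^{2} B + B\right) = 6 - \left(B T^{2} + B\right) = 6 - \left(B + B T^{2}\right) = 6 - B - B T^{2}$)
$w{\left(g,S \right)} = S + S \left(6 - 5 g\right)$ ($w{\left(g,S \right)} = \left(6 - g - g \left(-2\right)^{2}\right) S + S = \left(6 - g - g 4\right) S + S = \left(6 - g - 4 g\right) S + S = \left(6 - 5 g\right) S + S = S \left(6 - 5 g\right) + S = S + S \left(6 - 5 g\right)$)
$- w{\left(236,Z{\left(-6 \right)} \right)} = - \left(-2\right) \left(7 - 1180\right) = - \left(-2\right) \left(-1173\right) = \left(-1\right) 2346 = -2346$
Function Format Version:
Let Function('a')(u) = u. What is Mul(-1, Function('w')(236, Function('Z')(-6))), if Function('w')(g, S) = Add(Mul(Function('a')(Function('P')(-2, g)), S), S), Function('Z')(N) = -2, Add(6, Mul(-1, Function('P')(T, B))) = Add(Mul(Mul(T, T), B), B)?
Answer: -2346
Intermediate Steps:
Function('P')(T, B) = Add(6, Mul(-1, B), Mul(-1, B, Pow(T, 2))) (Function('P')(T, B) = Add(6, Mul(-1, Add(Mul(Mul(T, T), B), B))) = Add(6, Mul(-1, Add(Mul(Pow(T, 2), B), B))) = Add(6, Mul(-1, Add(Mul(B, Pow(T, 2)), B))) = Add(6, Mul(-1, Add(B, Mul(B, Pow(T, 2))))) = Add(6, Add(Mul(-1, B), Mul(-1, B, Pow(T, 2)))) = Add(6, Mul(-1, B), Mul(-1, B, Pow(T, 2))))
Function('w')(g, S) = Add(S, Mul(S, Add(6, Mul(-5, g)))) (Function('w')(g, S) = Add(Mul(Add(6, Mul(-1, g), Mul(-1, g, Pow(-2, 2))), S), S) = Add(Mul(Add(6, Mul(-1, g), Mul(-1, g, 4)), S), S) = Add(Mul(Add(6, Mul(-1, g), Mul(-4, g)), S), S) = Add(Mul(Add(6, Mul(-5, g)), S), S) = Add(Mul(S, Add(6, Mul(-5, g))), S) = Add(S, Mul(S, Add(6, Mul(-5, g)))))
Mul(-1, Function('w')(236, Function('Z')(-6))) = Mul(-1, Mul(-2, Add(7, Mul(-5, 236)))) = Mul(-1, Mul(-2, Add(7, -1180))) = Mul(-1, Mul(-2, -1173)) = Mul(-1, 2346) = -2346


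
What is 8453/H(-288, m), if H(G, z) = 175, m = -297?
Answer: 8453/175 ≈ 48.303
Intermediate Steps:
8453/H(-288, m) = 8453/175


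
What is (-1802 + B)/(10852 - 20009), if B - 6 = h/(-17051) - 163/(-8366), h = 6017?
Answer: 256244563045/1306233834562 ≈ 0.19617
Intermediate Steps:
B = 808333087/142648666 (B = 6 + (6017/(-17051) - 163/(-8366)) = 6 + (6017*(-1/17051) - 163*(-1/8366)) = 6 + (-6017/17051 + 163/8366) = 6 - 47558909/142648666 = 808333087/142648666 ≈ 5.6666)
(-1802 + B)/(10852 - 20009) = (-1802 + 808333087/142648666)/(10852 - 20009) = -256244563045/142648666/(-9157) = -256244563045/142648666*(-1/9157) = 256244563045/1306233834562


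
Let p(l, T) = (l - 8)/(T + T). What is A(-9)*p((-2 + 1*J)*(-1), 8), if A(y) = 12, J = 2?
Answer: -6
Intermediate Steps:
p(l, T) = (-8 + l)/(2*T) (p(l, T) = (-8 + l)/((2*T)) = (-8 + l)*(1/(2*T)) = (-8 + l)/(2*T))
A(-9)*p((-2 + 1*J)*(-1), 8) = 12*((½)*(-8 + (-2 + 1*2)*(-1))/8) = 12*((½)*(⅛)*(-8 + (-2 + 2)*(-1))) = 12*((½)*(⅛)*(-8 + 0*(-1))) = 12*((½)*(⅛)*(-8 + 0)) = 12*((½)*(⅛)*(-8)) = 12*(-½) = -6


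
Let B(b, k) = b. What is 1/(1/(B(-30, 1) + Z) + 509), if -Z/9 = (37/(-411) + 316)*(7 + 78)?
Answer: 33113055/16854544858 ≈ 0.0019646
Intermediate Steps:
Z = -33108945/137 (Z = -9*(37/(-411) + 316)*(7 + 78) = -9*(37*(-1/411) + 316)*85 = -9*(-37/411 + 316)*85 = -389517*85/137 = -9*11036315/411 = -33108945/137 ≈ -2.4167e+5)
1/(1/(B(-30, 1) + Z) + 509) = 1/(1/(-30 - 33108945/137) + 509) = 1/(1/(-33113055/137) + 509) = 1/(-137/33113055 + 509) = 1/(16854544858/33113055) = 33113055/16854544858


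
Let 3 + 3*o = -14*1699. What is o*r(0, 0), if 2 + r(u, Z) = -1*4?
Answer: 47578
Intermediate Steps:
o = -23789/3 (o = -1 + (-14*1699)/3 = -1 + (1/3)*(-23786) = -1 - 23786/3 = -23789/3 ≈ -7929.7)
r(u, Z) = -6 (r(u, Z) = -2 - 1*4 = -2 - 4 = -6)
o*r(0, 0) = -23789/3*(-6) = 47578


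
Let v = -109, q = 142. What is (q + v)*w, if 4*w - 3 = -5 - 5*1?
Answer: -231/4 ≈ -57.750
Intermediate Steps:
w = -7/4 (w = ¾ + (-5 - 5*1)/4 = ¾ + (-5 - 5)/4 = ¾ + (¼)*(-10) = ¾ - 5/2 = -7/4 ≈ -1.7500)
(q + v)*w = (142 - 109)*(-7/4) = 33*(-7/4) = -231/4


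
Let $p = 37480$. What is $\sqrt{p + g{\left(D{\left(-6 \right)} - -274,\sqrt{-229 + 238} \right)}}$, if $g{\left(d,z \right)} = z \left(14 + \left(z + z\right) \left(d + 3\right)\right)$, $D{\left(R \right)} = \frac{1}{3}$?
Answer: $\sqrt{42514} \approx 206.19$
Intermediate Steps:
$D{\left(R \right)} = \frac{1}{3}$
$g{\left(d,z \right)} = z \left(14 + 2 z \left(3 + d\right)\right)$
$\sqrt{p + g{\left(D{\left(-6 \right)} - -274,\sqrt{-229 + 238} \right)}} = \sqrt{37480 + 2 \sqrt{-229 + 238} \left(7 + 3 \sqrt{-229 + 238} + \left(\frac{1}{3} - -274\right) \sqrt{-229 + 238}\right)} = \sqrt{37480 + 2 \sqrt{9} \left(7 + 3 \sqrt{9} + \left(\frac{1}{3} + 274\right) \sqrt{9}\right)} = \sqrt{37480 + 2 \cdot 3 \left(7 + 3 \cdot 3 + \frac{823}{3} \cdot 3\right)} = \sqrt{37480 + 2 \cdot 3 \left(7 + 9 + 823\right)} = \sqrt{37480 + 2 \cdot 3 \cdot 839} = \sqrt{37480 + 5034} = \sqrt{42514}$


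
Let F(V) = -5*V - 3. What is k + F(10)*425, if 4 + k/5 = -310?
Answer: -24095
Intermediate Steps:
k = -1570 (k = -20 + 5*(-310) = -20 - 1550 = -1570)
F(V) = -3 - 5*V
k + F(10)*425 = -1570 + (-3 - 5*10)*425 = -1570 + (-3 - 50)*425 = -1570 - 53*425 = -1570 - 22525 = -24095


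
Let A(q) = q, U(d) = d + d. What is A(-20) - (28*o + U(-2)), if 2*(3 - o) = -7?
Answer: -198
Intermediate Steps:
U(d) = 2*d
o = 13/2 (o = 3 - ½*(-7) = 3 + 7/2 = 13/2 ≈ 6.5000)
A(-20) - (28*o + U(-2)) = -20 - (28*(13/2) + 2*(-2)) = -20 - (182 - 4) = -20 - 1*178 = -20 - 178 = -198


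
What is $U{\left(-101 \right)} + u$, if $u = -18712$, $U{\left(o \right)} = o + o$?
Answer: $-18914$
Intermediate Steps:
$U{\left(o \right)} = 2 o$
$U{\left(-101 \right)} + u = 2 \left(-101\right) - 18712 = -202 - 18712 = -18914$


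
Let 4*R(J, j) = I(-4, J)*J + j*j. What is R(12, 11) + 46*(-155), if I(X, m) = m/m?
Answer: -28387/4 ≈ -7096.8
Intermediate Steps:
I(X, m) = 1
R(J, j) = J/4 + j²/4 (R(J, j) = (1*J + j*j)/4 = (J + j²)/4 = J/4 + j²/4)
R(12, 11) + 46*(-155) = ((¼)*12 + (¼)*11²) + 46*(-155) = (3 + (¼)*121) - 7130 = (3 + 121/4) - 7130 = 133/4 - 7130 = -28387/4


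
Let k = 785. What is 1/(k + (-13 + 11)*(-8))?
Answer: 1/801 ≈ 0.0012484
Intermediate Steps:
1/(k + (-13 + 11)*(-8)) = 1/(785 + (-13 + 11)*(-8)) = 1/(785 - 2*(-8)) = 1/(785 + 16) = 1/801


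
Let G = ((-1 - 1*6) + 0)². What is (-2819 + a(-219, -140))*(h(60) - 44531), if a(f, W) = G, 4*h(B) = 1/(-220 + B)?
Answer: 7894455957/64 ≈ 1.2335e+8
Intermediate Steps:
G = 49 (G = ((-1 - 6) + 0)² = (-7 + 0)² = (-7)² = 49)
h(B) = 1/(4*(-220 + B))
a(f, W) = 49
(-2819 + a(-219, -140))*(h(60) - 44531) = (-2819 + 49)*(1/(4*(-220 + 60)) - 44531) = -2770*((¼)/(-160) - 44531) = -2770*((¼)*(-1/160) - 44531) = -2770*(-1/640 - 44531) = -2770*(-28499841/640) = 7894455957/64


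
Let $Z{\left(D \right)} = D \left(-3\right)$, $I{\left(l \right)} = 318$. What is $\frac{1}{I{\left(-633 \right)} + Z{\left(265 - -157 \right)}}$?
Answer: $- \frac{1}{948} \approx -0.0010549$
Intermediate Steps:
$Z{\left(D \right)} = - 3 D$
$\frac{1}{I{\left(-633 \right)} + Z{\left(265 - -157 \right)}} = \frac{1}{318 - 3 \left(265 - -157\right)} = \frac{1}{318 - 3 \left(265 + 157\right)} = \frac{1}{318 - 1266} = \frac{1}{-948} = - \frac{1}{948}$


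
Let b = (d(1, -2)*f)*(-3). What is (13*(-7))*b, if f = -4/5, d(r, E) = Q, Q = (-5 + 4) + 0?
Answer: 1092/5 ≈ 218.40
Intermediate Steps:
Q = -1 (Q = -1 + 0 = -1)
d(r, E) = -1
f = -4/5 (f = -4*1/5 = -4/5 ≈ -0.80000)
b = -12/5 (b = -1*(-4/5)*(-3) = (4/5)*(-3) = -12/5 ≈ -2.4000)
(13*(-7))*b = (13*(-7))*(-12/5) = -91*(-12/5) = 1092/5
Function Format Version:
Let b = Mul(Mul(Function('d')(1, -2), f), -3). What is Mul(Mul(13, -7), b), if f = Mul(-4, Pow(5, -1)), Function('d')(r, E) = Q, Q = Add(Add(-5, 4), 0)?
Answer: Rational(1092, 5) ≈ 218.40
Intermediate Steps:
Q = -1 (Q = Add(-1, 0) = -1)
Function('d')(r, E) = -1
f = Rational(-4, 5) (f = Mul(-4, Rational(1, 5)) = Rational(-4, 5) ≈ -0.80000)
b = Rational(-12, 5) (b = Mul(Mul(-1, Rational(-4, 5)), -3) = Mul(Rational(4, 5), -3) = Rational(-12, 5) ≈ -2.4000)
Mul(Mul(13, -7), b) = Mul(Mul(13, -7), Rational(-12, 5)) = Mul(-91, Rational(-12, 5)) = Rational(1092, 5)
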